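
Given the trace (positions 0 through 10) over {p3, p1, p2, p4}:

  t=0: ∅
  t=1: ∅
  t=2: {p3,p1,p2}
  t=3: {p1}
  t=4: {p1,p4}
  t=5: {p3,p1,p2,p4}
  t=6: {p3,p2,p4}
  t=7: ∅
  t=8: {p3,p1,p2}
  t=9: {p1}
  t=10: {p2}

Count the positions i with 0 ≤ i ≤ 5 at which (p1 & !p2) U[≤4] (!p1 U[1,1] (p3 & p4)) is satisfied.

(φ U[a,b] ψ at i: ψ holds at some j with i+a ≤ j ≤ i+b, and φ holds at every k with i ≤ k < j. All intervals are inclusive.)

0

Evaluate at each i in [0,5]:
  i=0: ✗ (no rhs in [0,4])
  i=1: ✗ (no rhs in [1,5])
  i=2: ✗ (no rhs in [2,6])
  i=3: ✗ (no rhs in [3,7])
  i=4: ✗ (no rhs in [4,8])
  i=5: ✗ (no rhs in [5,9])
Positions where it holds: {} → 0.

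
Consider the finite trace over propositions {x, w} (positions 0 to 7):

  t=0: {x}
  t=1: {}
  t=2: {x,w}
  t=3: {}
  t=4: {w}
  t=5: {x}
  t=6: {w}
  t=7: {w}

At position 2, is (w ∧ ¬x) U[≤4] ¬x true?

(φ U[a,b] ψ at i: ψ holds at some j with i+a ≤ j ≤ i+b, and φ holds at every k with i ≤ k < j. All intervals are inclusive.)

Does not hold

Need some j in [2,6] with ¬x, and (w ∧ ¬x) at every k in [2,j-1].
  j=2: ¬x false.
  j=3: ¬x holds, but (w ∧ ¬x) fails at k=2 → not this j.
  j=4: ¬x holds, but (w ∧ ¬x) fails at k=2 → not this j.
  j=5: ¬x false.
  j=6: ¬x holds, but (w ∧ ¬x) fails at k=2 → not this j.
No j in the window works → until fails.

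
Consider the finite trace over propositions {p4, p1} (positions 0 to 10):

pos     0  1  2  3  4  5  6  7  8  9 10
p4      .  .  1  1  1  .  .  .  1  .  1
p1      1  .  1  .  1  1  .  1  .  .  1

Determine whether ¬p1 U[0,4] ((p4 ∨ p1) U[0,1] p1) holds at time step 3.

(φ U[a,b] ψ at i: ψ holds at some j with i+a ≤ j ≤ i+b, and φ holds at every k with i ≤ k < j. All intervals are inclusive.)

Yes

Need some j in [3,7] with ((p4 ∨ p1) U[0,1] p1), and ¬p1 at every k in [3,j-1].
  j=3: ((p4 ∨ p1) U[0,1] p1) holds; no prefix to check → satisfied.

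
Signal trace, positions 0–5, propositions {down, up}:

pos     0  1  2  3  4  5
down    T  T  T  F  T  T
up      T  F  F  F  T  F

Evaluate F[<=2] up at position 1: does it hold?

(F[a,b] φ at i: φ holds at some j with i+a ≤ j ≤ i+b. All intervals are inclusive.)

Check up at each j in [1,3]:
  j=1: false
  j=2: false
  j=3: false
No position in the window satisfies it → formula fails.

No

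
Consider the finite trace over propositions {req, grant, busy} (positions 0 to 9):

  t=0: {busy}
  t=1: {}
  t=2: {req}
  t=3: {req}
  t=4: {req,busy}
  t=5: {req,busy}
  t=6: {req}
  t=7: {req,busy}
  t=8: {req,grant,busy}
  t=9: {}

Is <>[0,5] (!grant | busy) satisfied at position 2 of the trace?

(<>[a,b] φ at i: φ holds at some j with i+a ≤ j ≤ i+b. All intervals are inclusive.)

True

Check (!grant | busy) at each j in [2,7]:
  j=2: true
  j=3: true
  j=4: true
  j=5: true
  j=6: true
  j=7: true
Found at j=2 → formula holds.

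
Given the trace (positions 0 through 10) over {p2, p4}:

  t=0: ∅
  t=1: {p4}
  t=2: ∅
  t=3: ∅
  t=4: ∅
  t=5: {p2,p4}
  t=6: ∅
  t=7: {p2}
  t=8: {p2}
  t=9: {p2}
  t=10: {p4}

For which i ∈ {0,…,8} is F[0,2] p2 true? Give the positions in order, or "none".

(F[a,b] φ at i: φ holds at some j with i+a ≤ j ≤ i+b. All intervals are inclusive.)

3, 4, 5, 6, 7, 8

Evaluate at each i in [0,8]:
  i=0: ✗ (none in [0,2])
  i=1: ✗ (none in [1,3])
  i=2: ✗ (none in [2,4])
  i=3: ✓ (witness j=5)
  i=4: ✓ (witness j=5)
  i=5: ✓ (witness j=5)
  i=6: ✓ (witness j=7)
  i=7: ✓ (witness j=7)
  i=8: ✓ (witness j=8)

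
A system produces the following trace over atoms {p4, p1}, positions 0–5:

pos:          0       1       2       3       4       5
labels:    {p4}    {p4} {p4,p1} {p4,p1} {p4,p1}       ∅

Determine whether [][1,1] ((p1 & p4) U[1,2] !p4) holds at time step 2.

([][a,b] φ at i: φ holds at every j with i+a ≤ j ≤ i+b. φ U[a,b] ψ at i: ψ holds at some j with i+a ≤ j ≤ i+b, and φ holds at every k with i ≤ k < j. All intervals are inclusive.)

Check ((p1 & p4) U[1,2] !p4) at every j in [3,3]:
  j=3: holds
All positions satisfy it → formula holds.

Holds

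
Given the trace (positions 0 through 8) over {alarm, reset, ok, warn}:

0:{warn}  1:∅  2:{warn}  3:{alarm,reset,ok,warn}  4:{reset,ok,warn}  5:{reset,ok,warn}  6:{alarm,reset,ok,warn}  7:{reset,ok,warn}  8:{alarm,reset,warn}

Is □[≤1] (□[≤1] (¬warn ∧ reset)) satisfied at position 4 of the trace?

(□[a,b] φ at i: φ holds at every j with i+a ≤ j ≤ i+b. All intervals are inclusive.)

Check □[≤1] (¬warn ∧ reset) at every j in [4,5]:
  j=4: fails at 4
  j=5: fails at 5
Fails at j=4 → formula fails.

No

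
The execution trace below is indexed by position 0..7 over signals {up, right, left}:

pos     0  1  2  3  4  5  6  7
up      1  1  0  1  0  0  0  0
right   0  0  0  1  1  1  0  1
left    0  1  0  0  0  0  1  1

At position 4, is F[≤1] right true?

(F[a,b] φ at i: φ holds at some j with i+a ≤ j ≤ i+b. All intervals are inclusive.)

Check right at each j in [4,5]:
  j=4: true
  j=5: true
Found at j=4 → formula holds.

Yes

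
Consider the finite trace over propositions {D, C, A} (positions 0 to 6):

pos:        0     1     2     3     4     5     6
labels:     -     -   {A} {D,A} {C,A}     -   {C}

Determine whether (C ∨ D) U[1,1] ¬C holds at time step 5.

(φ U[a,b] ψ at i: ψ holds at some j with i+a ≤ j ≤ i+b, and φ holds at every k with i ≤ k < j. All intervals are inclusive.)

False

Need some j in [6,6] with ¬C, and (C ∨ D) at every k in [5,j-1].
  j=6: ¬C false.
No j in the window works → until fails.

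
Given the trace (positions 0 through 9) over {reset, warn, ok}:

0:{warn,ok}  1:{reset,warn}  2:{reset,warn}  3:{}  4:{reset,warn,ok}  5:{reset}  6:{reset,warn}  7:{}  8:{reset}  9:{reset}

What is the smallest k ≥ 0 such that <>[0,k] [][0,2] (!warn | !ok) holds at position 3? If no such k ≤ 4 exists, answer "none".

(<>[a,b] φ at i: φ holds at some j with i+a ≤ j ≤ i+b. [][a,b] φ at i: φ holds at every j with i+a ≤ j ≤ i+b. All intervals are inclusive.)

2

Scan j = 3,4,… for [][0,2] (!warn | !ok):
  j=3: fails
  j=4: fails
  j=5: holds
First hit at j=5, so smallest k = 5-3 = 2.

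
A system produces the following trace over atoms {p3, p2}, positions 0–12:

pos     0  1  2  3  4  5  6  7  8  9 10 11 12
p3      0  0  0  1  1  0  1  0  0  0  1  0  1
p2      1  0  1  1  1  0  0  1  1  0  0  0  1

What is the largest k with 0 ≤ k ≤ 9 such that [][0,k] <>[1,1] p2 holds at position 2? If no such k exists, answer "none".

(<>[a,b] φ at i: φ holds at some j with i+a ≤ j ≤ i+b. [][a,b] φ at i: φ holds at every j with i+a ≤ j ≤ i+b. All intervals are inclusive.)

1

<>[1,1] p2 must hold from j=2 onward; find where it first fails.
  j=2: holds
  j=3: holds
  j=4: fails
Holds on [2,3], so largest k = 1.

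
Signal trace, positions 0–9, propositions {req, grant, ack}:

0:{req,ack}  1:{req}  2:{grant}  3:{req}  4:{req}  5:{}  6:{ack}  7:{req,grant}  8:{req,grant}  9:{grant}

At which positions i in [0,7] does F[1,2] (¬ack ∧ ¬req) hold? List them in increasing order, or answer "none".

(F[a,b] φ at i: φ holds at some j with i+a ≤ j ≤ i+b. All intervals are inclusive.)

Evaluate at each i in [0,7]:
  i=0: ✓ (witness j=2)
  i=1: ✓ (witness j=2)
  i=2: ✗ (none in [3,4])
  i=3: ✓ (witness j=5)
  i=4: ✓ (witness j=5)
  i=5: ✗ (none in [6,7])
  i=6: ✗ (none in [7,8])
  i=7: ✓ (witness j=9)

0, 1, 3, 4, 7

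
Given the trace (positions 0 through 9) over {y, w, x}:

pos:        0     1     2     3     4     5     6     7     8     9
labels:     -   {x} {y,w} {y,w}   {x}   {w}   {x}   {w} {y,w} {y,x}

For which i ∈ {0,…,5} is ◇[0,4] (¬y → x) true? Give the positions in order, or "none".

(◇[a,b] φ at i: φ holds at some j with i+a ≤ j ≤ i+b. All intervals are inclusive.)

0, 1, 2, 3, 4, 5

Evaluate at each i in [0,5]:
  i=0: ✓ (witness j=1)
  i=1: ✓ (witness j=1)
  i=2: ✓ (witness j=2)
  i=3: ✓ (witness j=3)
  i=4: ✓ (witness j=4)
  i=5: ✓ (witness j=6)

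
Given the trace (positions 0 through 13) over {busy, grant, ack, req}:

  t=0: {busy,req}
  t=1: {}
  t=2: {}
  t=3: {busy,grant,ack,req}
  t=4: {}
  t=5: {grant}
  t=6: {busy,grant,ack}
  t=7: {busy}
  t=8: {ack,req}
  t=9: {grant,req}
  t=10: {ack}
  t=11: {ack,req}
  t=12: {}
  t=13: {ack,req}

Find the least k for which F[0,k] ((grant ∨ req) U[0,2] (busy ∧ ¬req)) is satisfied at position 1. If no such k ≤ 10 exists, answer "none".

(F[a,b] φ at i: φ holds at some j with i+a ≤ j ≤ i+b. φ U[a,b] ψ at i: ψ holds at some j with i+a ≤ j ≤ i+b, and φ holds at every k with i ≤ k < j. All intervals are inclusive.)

Scan j = 1,2,… for ((grant ∨ req) U[0,2] (busy ∧ ¬req)):
  j=1: fails
  j=2: fails
  j=3: fails
  j=4: fails
  j=5: holds
First hit at j=5, so smallest k = 5-1 = 4.

4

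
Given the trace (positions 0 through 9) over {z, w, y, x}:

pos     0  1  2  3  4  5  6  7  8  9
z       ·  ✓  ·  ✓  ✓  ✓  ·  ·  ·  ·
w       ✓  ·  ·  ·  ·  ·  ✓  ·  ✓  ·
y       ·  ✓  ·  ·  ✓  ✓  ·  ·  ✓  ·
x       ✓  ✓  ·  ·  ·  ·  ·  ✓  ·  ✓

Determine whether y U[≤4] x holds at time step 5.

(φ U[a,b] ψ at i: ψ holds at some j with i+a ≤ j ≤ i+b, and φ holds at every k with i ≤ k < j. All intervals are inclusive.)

Need some j in [5,9] with x, and y at every k in [5,j-1].
  j=5: x false.
  j=6: x false.
  j=7: x holds, but y fails at k=6 → not this j.
  j=8: x false.
  j=9: x holds, but y fails at k=6 → not this j.
No j in the window works → until fails.

No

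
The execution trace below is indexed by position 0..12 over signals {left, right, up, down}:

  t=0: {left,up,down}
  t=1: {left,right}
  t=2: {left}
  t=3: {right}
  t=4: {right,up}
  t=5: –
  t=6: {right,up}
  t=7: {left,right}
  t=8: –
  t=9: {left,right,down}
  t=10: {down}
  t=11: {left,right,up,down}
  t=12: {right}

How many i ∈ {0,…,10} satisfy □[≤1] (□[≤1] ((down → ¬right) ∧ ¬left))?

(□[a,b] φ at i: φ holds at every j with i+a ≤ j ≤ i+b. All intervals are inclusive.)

Evaluate at each i in [0,10]:
  i=0: ✗ (fails at j=0)
  i=1: ✗ (fails at j=1)
  i=2: ✗ (fails at j=2)
  i=3: ✓ (all of [3,4])
  i=4: ✓ (all of [4,5])
  i=5: ✗ (fails at j=6)
  i=6: ✗ (fails at j=6)
  i=7: ✗ (fails at j=7)
  i=8: ✗ (fails at j=8)
  i=9: ✗ (fails at j=9)
  i=10: ✗ (fails at j=10)
Positions where it holds: {3, 4} → 2.

2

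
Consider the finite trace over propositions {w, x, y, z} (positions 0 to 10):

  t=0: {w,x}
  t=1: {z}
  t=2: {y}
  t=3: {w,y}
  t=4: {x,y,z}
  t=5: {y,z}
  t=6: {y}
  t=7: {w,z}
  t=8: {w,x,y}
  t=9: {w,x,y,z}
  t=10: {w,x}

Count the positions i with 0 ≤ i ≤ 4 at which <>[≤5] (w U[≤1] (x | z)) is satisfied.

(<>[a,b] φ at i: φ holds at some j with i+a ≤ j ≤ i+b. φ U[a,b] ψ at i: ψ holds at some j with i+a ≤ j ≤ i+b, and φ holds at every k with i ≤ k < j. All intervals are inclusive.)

5

Evaluate at each i in [0,4]:
  i=0: ✓ (witness j=0)
  i=1: ✓ (witness j=1)
  i=2: ✓ (witness j=3)
  i=3: ✓ (witness j=3)
  i=4: ✓ (witness j=4)
Positions where it holds: {0, 1, 2, 3, 4} → 5.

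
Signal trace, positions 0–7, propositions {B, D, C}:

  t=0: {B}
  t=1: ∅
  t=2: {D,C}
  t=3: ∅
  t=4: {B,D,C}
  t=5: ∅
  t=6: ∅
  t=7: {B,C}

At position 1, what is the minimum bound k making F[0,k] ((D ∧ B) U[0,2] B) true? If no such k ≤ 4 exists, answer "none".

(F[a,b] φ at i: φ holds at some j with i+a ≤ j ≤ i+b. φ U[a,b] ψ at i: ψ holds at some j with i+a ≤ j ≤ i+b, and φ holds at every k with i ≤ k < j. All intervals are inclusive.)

3

Scan j = 1,2,… for ((D ∧ B) U[0,2] B):
  j=1: fails
  j=2: fails
  j=3: fails
  j=4: holds
First hit at j=4, so smallest k = 4-1 = 3.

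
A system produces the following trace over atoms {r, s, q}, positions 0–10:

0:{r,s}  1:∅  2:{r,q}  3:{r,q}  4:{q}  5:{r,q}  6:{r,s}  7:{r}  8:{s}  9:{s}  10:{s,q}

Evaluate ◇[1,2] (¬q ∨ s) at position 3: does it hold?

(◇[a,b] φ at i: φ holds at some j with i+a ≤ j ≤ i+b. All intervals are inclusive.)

Check (¬q ∨ s) at each j in [4,5]:
  j=4: false
  j=5: false
No position in the window satisfies it → formula fails.

Does not hold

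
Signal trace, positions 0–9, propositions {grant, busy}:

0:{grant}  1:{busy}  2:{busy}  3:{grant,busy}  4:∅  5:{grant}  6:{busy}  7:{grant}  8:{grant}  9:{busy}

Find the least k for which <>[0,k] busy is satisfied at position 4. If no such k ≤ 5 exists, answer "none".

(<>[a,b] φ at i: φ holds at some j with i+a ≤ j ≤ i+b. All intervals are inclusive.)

Scan j = 4,5,… for busy:
  j=4: fails
  j=5: fails
  j=6: holds
First hit at j=6, so smallest k = 6-4 = 2.

2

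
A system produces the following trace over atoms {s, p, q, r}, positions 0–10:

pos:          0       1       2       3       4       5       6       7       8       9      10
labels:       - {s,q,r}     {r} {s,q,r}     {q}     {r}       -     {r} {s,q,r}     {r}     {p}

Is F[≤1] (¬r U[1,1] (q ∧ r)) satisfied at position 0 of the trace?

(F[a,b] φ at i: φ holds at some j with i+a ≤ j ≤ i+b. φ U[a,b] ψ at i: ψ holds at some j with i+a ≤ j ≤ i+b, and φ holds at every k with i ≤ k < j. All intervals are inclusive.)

Check (¬r U[1,1] (q ∧ r)) at each j in [0,1]:
  j=0: holds
  j=1: fails
Found at j=0 → formula holds.

True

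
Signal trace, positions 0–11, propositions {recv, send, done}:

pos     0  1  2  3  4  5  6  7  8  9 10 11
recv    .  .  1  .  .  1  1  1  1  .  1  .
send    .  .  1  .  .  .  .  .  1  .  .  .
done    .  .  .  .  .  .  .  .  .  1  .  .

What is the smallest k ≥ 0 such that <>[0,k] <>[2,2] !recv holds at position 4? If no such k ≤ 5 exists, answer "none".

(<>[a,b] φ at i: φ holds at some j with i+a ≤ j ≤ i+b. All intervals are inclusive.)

Scan j = 4,5,… for <>[2,2] !recv:
  j=4: fails
  j=5: fails
  j=6: fails
  j=7: holds
First hit at j=7, so smallest k = 7-4 = 3.

3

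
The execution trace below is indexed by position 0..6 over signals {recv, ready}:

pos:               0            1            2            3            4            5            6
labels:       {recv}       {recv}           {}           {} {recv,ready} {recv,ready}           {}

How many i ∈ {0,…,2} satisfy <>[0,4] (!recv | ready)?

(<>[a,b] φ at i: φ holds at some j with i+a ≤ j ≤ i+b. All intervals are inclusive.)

Evaluate at each i in [0,2]:
  i=0: ✓ (witness j=2)
  i=1: ✓ (witness j=2)
  i=2: ✓ (witness j=2)
Positions where it holds: {0, 1, 2} → 3.

3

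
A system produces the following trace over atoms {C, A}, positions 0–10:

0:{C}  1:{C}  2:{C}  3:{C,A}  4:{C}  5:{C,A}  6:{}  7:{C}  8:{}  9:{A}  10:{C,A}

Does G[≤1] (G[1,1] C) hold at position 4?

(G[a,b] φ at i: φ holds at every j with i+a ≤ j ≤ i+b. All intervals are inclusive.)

No

Check G[1,1] C at every j in [4,5]:
  j=4: holds on [5,5]
  j=5: fails at 6
Fails at j=5 → formula fails.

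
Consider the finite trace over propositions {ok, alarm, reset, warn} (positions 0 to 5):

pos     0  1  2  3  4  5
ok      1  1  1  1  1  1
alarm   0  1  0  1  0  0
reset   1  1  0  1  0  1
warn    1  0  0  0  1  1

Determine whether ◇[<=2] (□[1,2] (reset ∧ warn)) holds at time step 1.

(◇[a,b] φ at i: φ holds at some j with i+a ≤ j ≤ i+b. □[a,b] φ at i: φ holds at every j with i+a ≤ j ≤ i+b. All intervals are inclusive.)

No

Check □[1,2] (reset ∧ warn) at each j in [1,3]:
  j=1: fails at 2
  j=2: fails at 3
  j=3: fails at 4
No position in the window satisfies it → formula fails.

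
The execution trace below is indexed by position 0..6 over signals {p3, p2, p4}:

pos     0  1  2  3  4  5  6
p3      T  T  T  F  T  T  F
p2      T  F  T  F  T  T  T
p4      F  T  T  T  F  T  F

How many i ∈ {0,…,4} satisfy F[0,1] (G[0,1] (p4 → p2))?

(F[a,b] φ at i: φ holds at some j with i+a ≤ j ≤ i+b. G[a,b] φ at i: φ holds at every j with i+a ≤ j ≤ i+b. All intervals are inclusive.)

Evaluate at each i in [0,4]:
  i=0: ✗ (none in [0,1])
  i=1: ✗ (none in [1,2])
  i=2: ✗ (none in [2,3])
  i=3: ✓ (witness j=4)
  i=4: ✓ (witness j=4)
Positions where it holds: {3, 4} → 2.

2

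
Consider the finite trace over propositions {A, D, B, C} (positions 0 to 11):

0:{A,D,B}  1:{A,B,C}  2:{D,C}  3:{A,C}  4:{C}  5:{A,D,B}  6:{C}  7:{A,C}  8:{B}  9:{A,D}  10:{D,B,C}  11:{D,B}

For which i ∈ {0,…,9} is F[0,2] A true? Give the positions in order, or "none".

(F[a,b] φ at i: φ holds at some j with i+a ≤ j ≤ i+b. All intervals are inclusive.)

Evaluate at each i in [0,9]:
  i=0: ✓ (witness j=0)
  i=1: ✓ (witness j=1)
  i=2: ✓ (witness j=3)
  i=3: ✓ (witness j=3)
  i=4: ✓ (witness j=5)
  i=5: ✓ (witness j=5)
  i=6: ✓ (witness j=7)
  i=7: ✓ (witness j=7)
  i=8: ✓ (witness j=9)
  i=9: ✓ (witness j=9)

0, 1, 2, 3, 4, 5, 6, 7, 8, 9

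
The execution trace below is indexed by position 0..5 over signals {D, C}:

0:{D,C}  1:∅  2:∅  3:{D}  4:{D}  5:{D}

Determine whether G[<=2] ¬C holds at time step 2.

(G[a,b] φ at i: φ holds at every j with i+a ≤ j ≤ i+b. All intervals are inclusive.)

Holds

Check ¬C at every j in [2,4]:
  j=2: true
  j=3: true
  j=4: true
All positions satisfy it → formula holds.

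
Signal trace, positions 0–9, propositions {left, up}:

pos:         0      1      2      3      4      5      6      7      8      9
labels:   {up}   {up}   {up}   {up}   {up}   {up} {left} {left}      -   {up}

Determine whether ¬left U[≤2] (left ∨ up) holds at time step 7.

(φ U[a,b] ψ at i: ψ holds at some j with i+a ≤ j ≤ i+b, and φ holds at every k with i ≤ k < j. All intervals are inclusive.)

Holds

Need some j in [7,9] with (left ∨ up), and ¬left at every k in [7,j-1].
  j=7: (left ∨ up) holds; no prefix to check → satisfied.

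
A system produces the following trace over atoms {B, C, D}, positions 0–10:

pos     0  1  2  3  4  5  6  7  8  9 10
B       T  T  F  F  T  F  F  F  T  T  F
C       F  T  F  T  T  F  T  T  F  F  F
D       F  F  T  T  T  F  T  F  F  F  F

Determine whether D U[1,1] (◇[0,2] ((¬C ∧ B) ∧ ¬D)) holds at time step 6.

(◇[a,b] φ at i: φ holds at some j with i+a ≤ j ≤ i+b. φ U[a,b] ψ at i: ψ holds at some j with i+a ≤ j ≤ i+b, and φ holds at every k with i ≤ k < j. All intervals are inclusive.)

True

Need some j in [7,7] with ◇[0,2] ((¬C ∧ B) ∧ ¬D), and D at every k in [6,j-1].
  j=7: ◇[0,2] ((¬C ∧ B) ∧ ¬D) holds; D holds at every k in [6,6] → satisfied.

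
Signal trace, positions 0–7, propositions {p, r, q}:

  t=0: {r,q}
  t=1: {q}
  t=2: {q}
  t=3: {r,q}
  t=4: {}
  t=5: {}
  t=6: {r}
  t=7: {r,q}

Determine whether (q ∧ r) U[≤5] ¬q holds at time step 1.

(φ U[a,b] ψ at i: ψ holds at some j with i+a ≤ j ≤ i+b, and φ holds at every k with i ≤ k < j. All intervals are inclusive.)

False

Need some j in [1,6] with ¬q, and (q ∧ r) at every k in [1,j-1].
  j=1: ¬q false.
  j=2: ¬q false.
  j=3: ¬q false.
  j=4: ¬q holds, but (q ∧ r) fails at k=1 → not this j.
  j=5: ¬q holds, but (q ∧ r) fails at k=1 → not this j.
  j=6: ¬q holds, but (q ∧ r) fails at k=1 → not this j.
No j in the window works → until fails.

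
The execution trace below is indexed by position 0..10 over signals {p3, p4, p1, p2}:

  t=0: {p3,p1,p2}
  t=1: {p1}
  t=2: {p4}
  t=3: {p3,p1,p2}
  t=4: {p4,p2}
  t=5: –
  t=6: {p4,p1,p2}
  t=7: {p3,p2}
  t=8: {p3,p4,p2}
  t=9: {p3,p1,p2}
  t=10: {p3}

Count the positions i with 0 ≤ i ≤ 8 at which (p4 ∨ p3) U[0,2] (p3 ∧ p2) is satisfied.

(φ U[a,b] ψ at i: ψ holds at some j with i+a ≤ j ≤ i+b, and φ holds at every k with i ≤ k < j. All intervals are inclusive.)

6

Evaluate at each i in [0,8]:
  i=0: ✓ (rhs at j=0)
  i=1: ✗ (lhs fails at k=1 before rhs at j=3)
  i=2: ✓ (rhs at j=3; lhs holds on [2,2])
  i=3: ✓ (rhs at j=3)
  i=4: ✗ (no rhs in [4,6])
  i=5: ✗ (lhs fails at k=5 before rhs at j=7)
  i=6: ✓ (rhs at j=7; lhs holds on [6,6])
  i=7: ✓ (rhs at j=7)
  i=8: ✓ (rhs at j=8)
Positions where it holds: {0, 2, 3, 6, 7, 8} → 6.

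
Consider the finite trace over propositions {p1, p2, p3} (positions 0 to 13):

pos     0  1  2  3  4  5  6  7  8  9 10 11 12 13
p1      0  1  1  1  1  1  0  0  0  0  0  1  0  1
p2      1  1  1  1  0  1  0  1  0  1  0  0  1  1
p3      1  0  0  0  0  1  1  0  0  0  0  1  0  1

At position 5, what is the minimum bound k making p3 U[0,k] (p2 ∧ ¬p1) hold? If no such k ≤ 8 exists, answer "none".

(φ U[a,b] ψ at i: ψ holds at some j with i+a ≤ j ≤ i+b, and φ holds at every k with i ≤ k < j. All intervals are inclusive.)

Need earliest j ≥ 5 with (p2 ∧ ¬p1), and p3 at every k in [5,j-1].
  j=5: rhs fails.
  j=6: rhs fails.
  j=7: rhs holds; lhs holds on [5,6]. k = 2.

2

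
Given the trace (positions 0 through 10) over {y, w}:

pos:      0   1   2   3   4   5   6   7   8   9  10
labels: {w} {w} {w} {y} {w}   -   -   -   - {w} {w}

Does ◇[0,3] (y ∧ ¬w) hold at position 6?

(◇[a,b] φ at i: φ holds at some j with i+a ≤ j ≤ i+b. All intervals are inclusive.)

No

Check (y ∧ ¬w) at each j in [6,9]:
  j=6: false
  j=7: false
  j=8: false
  j=9: false
No position in the window satisfies it → formula fails.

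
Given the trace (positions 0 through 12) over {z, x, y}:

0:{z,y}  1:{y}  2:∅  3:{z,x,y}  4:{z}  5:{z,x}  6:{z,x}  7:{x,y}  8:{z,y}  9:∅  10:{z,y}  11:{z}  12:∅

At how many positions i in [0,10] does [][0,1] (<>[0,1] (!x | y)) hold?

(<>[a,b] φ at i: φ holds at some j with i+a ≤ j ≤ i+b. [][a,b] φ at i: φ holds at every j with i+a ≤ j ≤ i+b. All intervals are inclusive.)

Evaluate at each i in [0,10]:
  i=0: ✓ (all of [0,1])
  i=1: ✓ (all of [1,2])
  i=2: ✓ (all of [2,3])
  i=3: ✓ (all of [3,4])
  i=4: ✗ (fails at j=5)
  i=5: ✗ (fails at j=5)
  i=6: ✓ (all of [6,7])
  i=7: ✓ (all of [7,8])
  i=8: ✓ (all of [8,9])
  i=9: ✓ (all of [9,10])
  i=10: ✓ (all of [10,11])
Positions where it holds: {0, 1, 2, 3, 6, 7, 8, 9, 10} → 9.

9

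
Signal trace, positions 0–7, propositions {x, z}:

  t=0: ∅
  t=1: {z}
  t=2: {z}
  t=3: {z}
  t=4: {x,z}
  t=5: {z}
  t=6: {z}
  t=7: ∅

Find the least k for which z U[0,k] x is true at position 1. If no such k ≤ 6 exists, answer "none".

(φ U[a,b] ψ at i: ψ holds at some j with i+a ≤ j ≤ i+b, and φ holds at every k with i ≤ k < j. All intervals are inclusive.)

Need earliest j ≥ 1 with x, and z at every k in [1,j-1].
  j=1: rhs fails.
  j=2: rhs fails.
  j=3: rhs fails.
  j=4: rhs holds; lhs holds on [1,3]. k = 3.

3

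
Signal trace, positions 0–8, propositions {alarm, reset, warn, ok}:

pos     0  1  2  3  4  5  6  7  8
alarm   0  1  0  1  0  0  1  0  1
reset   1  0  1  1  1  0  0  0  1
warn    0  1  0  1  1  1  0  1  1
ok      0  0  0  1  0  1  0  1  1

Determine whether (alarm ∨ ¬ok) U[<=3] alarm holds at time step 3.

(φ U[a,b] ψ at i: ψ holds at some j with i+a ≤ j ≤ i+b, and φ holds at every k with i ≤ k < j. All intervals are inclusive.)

True

Need some j in [3,6] with alarm, and (alarm ∨ ¬ok) at every k in [3,j-1].
  j=3: alarm holds; no prefix to check → satisfied.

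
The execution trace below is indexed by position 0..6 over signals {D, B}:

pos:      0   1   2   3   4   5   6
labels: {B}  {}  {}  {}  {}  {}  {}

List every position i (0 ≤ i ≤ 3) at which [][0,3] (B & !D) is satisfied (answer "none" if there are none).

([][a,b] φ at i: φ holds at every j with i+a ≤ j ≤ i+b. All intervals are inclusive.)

Evaluate at each i in [0,3]:
  i=0: ✗ (fails at j=1)
  i=1: ✗ (fails at j=1)
  i=2: ✗ (fails at j=2)
  i=3: ✗ (fails at j=3)

none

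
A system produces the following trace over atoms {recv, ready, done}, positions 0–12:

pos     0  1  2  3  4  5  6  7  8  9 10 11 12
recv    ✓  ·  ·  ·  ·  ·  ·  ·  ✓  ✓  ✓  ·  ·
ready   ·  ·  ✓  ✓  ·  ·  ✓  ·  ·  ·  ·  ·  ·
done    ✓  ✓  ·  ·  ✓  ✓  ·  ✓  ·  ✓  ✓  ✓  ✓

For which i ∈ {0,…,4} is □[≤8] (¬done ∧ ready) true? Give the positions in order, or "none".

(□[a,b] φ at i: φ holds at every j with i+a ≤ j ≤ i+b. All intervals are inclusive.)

none

Evaluate at each i in [0,4]:
  i=0: ✗ (fails at j=0)
  i=1: ✗ (fails at j=1)
  i=2: ✗ (fails at j=4)
  i=3: ✗ (fails at j=4)
  i=4: ✗ (fails at j=4)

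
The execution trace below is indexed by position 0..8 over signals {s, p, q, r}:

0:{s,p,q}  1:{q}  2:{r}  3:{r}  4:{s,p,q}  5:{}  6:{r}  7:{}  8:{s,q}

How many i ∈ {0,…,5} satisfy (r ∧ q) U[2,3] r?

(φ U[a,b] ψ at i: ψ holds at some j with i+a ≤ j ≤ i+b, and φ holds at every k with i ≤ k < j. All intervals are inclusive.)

0

Evaluate at each i in [0,5]:
  i=0: ✗ (lhs fails at k=0 before rhs at j=2)
  i=1: ✗ (lhs fails at k=1 before rhs at j=3)
  i=2: ✗ (no rhs in [4,5])
  i=3: ✗ (lhs fails at k=3 before rhs at j=6)
  i=4: ✗ (lhs fails at k=4 before rhs at j=6)
  i=5: ✗ (no rhs in [7,8])
Positions where it holds: {} → 0.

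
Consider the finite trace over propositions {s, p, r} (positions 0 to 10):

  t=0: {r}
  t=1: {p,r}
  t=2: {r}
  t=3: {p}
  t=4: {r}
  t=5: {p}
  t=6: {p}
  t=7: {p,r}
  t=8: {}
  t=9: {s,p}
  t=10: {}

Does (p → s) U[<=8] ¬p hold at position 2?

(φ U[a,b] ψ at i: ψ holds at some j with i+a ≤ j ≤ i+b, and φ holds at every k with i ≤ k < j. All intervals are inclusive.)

Need some j in [2,10] with ¬p, and (p → s) at every k in [2,j-1].
  j=2: ¬p holds; no prefix to check → satisfied.

Holds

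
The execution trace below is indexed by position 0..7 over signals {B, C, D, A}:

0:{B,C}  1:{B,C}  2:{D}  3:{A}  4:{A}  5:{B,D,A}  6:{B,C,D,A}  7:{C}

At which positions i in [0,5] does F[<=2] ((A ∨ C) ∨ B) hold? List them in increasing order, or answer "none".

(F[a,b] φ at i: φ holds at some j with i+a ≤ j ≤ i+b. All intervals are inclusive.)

0, 1, 2, 3, 4, 5

Evaluate at each i in [0,5]:
  i=0: ✓ (witness j=0)
  i=1: ✓ (witness j=1)
  i=2: ✓ (witness j=3)
  i=3: ✓ (witness j=3)
  i=4: ✓ (witness j=4)
  i=5: ✓ (witness j=5)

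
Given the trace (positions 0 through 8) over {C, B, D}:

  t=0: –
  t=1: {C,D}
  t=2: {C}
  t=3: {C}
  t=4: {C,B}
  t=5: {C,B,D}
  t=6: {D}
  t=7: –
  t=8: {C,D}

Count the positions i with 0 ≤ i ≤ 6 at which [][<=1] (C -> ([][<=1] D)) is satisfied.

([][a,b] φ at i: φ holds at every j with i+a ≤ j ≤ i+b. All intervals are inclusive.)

Evaluate at each i in [0,6]:
  i=0: ✗ (fails at j=1)
  i=1: ✗ (fails at j=1)
  i=2: ✗ (fails at j=2)
  i=3: ✗ (fails at j=3)
  i=4: ✗ (fails at j=4)
  i=5: ✓ (all of [5,6])
  i=6: ✓ (all of [6,7])
Positions where it holds: {5, 6} → 2.

2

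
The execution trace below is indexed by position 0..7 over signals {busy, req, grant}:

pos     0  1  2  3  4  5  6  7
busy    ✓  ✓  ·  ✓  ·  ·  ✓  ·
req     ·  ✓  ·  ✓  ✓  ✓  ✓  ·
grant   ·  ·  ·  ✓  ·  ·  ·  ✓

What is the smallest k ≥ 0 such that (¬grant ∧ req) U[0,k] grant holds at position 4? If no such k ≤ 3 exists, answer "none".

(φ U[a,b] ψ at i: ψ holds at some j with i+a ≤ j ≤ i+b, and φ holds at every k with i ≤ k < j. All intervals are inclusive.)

Need earliest j ≥ 4 with grant, and (¬grant ∧ req) at every k in [4,j-1].
  j=4: rhs fails.
  j=5: rhs fails.
  j=6: rhs fails.
  j=7: rhs holds; lhs holds on [4,6]. k = 3.

3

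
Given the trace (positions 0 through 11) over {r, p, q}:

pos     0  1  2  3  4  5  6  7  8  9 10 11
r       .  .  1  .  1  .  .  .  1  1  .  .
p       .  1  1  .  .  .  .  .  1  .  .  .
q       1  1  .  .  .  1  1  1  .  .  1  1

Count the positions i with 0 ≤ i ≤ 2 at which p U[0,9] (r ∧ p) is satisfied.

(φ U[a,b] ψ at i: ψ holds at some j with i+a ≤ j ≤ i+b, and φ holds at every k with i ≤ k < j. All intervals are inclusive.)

Evaluate at each i in [0,2]:
  i=0: ✗ (lhs fails at k=0 before rhs at j=2)
  i=1: ✓ (rhs at j=2; lhs holds on [1,1])
  i=2: ✓ (rhs at j=2)
Positions where it holds: {1, 2} → 2.

2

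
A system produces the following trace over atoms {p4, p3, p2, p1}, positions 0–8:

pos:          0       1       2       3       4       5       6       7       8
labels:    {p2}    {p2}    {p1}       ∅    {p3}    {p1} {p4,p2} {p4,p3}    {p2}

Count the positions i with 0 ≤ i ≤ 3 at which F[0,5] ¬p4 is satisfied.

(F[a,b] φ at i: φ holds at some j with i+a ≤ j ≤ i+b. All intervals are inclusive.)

Evaluate at each i in [0,3]:
  i=0: ✓ (witness j=0)
  i=1: ✓ (witness j=1)
  i=2: ✓ (witness j=2)
  i=3: ✓ (witness j=3)
Positions where it holds: {0, 1, 2, 3} → 4.

4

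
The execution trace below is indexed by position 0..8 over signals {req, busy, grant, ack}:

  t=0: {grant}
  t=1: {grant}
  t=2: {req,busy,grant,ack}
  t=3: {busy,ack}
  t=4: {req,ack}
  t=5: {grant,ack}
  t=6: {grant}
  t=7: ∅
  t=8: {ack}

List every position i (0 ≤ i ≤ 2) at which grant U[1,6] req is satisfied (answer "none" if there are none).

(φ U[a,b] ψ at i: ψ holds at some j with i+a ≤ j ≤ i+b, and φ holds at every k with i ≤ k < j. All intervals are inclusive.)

0, 1

Evaluate at each i in [0,2]:
  i=0: ✓ (rhs at j=2; lhs holds on [0,1])
  i=1: ✓ (rhs at j=2; lhs holds on [1,1])
  i=2: ✗ (lhs fails at k=3 before rhs at j=4)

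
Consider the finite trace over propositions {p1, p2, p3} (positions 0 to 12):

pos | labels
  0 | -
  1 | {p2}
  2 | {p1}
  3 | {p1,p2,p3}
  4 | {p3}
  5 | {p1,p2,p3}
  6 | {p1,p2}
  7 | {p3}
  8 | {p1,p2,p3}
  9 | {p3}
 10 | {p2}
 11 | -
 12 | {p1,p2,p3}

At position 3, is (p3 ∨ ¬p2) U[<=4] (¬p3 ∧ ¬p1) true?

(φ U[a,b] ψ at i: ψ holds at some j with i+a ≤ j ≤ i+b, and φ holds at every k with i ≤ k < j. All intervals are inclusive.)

Need some j in [3,7] with (¬p3 ∧ ¬p1), and (p3 ∨ ¬p2) at every k in [3,j-1].
  j=3: (¬p3 ∧ ¬p1) false.
  j=4: (¬p3 ∧ ¬p1) false.
  j=5: (¬p3 ∧ ¬p1) false.
  j=6: (¬p3 ∧ ¬p1) false.
  j=7: (¬p3 ∧ ¬p1) false.
No j in the window works → until fails.

No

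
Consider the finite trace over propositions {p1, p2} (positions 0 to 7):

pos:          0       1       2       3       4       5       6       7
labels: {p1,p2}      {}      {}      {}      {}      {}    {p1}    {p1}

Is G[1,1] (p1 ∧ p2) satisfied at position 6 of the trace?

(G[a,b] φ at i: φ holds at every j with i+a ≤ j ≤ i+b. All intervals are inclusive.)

Check (p1 ∧ p2) at every j in [7,7]:
  j=7: false
Fails at j=7 → formula fails.

False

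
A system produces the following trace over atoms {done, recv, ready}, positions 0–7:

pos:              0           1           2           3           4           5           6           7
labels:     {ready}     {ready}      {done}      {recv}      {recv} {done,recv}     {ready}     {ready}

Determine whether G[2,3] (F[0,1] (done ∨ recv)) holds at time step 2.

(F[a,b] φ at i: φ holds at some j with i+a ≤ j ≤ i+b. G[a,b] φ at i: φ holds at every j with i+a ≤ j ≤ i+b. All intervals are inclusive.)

Check F[0,1] (done ∨ recv) at every j in [4,5]:
  j=4: holds (witness at 4)
  j=5: holds (witness at 5)
All positions satisfy it → formula holds.

True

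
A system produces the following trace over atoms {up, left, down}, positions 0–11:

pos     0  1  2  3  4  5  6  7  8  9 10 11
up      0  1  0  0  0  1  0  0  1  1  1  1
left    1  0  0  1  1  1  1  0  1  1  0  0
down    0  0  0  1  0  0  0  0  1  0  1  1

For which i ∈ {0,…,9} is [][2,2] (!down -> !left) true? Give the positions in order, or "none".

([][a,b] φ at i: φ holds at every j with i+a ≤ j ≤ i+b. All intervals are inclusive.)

0, 1, 5, 6, 8, 9

Evaluate at each i in [0,9]:
  i=0: ✓ (all of [2,2])
  i=1: ✓ (all of [3,3])
  i=2: ✗ (fails at j=4)
  i=3: ✗ (fails at j=5)
  i=4: ✗ (fails at j=6)
  i=5: ✓ (all of [7,7])
  i=6: ✓ (all of [8,8])
  i=7: ✗ (fails at j=9)
  i=8: ✓ (all of [10,10])
  i=9: ✓ (all of [11,11])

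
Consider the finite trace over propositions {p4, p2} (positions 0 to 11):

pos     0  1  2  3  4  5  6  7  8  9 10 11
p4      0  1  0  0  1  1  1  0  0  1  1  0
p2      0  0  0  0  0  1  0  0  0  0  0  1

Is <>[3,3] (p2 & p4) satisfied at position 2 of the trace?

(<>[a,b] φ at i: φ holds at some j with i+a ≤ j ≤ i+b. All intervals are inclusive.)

Check (p2 & p4) at each j in [5,5]:
  j=5: true
Found at j=5 → formula holds.

Holds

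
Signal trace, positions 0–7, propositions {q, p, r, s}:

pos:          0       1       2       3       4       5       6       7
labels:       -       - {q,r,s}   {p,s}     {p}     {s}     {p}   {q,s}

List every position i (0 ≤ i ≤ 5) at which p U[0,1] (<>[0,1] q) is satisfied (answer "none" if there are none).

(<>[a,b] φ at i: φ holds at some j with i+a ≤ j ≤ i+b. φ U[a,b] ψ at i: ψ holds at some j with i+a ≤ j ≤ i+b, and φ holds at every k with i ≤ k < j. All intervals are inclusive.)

Evaluate at each i in [0,5]:
  i=0: ✗ (lhs fails at k=0 before rhs at j=1)
  i=1: ✓ (rhs at j=1)
  i=2: ✓ (rhs at j=2)
  i=3: ✗ (no rhs in [3,4])
  i=4: ✗ (no rhs in [4,5])
  i=5: ✗ (lhs fails at k=5 before rhs at j=6)

1, 2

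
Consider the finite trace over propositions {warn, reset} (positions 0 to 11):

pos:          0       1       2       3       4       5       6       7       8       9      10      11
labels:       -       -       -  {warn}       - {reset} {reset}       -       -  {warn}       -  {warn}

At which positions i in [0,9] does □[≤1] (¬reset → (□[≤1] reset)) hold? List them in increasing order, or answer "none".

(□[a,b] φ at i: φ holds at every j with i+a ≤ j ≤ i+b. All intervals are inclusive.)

Evaluate at each i in [0,9]:
  i=0: ✗ (fails at j=0)
  i=1: ✗ (fails at j=1)
  i=2: ✗ (fails at j=2)
  i=3: ✗ (fails at j=3)
  i=4: ✗ (fails at j=4)
  i=5: ✓ (all of [5,6])
  i=6: ✗ (fails at j=7)
  i=7: ✗ (fails at j=7)
  i=8: ✗ (fails at j=8)
  i=9: ✗ (fails at j=9)

5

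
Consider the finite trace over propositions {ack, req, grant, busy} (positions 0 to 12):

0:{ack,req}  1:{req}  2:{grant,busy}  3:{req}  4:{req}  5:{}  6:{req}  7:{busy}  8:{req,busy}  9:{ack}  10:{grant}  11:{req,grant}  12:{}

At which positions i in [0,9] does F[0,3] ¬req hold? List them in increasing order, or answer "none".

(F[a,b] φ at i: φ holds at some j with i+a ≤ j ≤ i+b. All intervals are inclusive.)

0, 1, 2, 3, 4, 5, 6, 7, 8, 9

Evaluate at each i in [0,9]:
  i=0: ✓ (witness j=2)
  i=1: ✓ (witness j=2)
  i=2: ✓ (witness j=2)
  i=3: ✓ (witness j=5)
  i=4: ✓ (witness j=5)
  i=5: ✓ (witness j=5)
  i=6: ✓ (witness j=7)
  i=7: ✓ (witness j=7)
  i=8: ✓ (witness j=9)
  i=9: ✓ (witness j=9)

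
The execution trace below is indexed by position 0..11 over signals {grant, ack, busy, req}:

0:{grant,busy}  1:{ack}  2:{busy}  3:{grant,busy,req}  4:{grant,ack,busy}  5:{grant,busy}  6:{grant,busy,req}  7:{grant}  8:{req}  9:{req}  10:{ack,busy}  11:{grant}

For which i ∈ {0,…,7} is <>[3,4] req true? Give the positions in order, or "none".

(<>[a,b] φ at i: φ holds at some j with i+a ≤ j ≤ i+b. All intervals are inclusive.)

0, 2, 3, 4, 5, 6

Evaluate at each i in [0,7]:
  i=0: ✓ (witness j=3)
  i=1: ✗ (none in [4,5])
  i=2: ✓ (witness j=6)
  i=3: ✓ (witness j=6)
  i=4: ✓ (witness j=8)
  i=5: ✓ (witness j=8)
  i=6: ✓ (witness j=9)
  i=7: ✗ (none in [10,11])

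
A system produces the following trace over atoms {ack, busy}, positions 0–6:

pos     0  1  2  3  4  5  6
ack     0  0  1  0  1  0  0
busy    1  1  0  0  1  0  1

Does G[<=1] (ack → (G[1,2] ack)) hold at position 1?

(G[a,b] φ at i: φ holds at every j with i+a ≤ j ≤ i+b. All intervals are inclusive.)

No

Check (ack → (G[1,2] ack)) at every j in [1,2]:
  j=1: antecedent false → ✓
  j=2: antecedent true; consequent fails at 3 → ✗
Fails at j=2 → formula fails.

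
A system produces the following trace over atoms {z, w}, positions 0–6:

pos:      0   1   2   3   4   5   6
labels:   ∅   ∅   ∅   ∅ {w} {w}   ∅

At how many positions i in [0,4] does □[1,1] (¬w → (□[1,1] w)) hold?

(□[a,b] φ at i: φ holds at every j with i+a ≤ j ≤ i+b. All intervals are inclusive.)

Evaluate at each i in [0,4]:
  i=0: ✗ (fails at j=1)
  i=1: ✗ (fails at j=2)
  i=2: ✓ (all of [3,3])
  i=3: ✓ (all of [4,4])
  i=4: ✓ (all of [5,5])
Positions where it holds: {2, 3, 4} → 3.

3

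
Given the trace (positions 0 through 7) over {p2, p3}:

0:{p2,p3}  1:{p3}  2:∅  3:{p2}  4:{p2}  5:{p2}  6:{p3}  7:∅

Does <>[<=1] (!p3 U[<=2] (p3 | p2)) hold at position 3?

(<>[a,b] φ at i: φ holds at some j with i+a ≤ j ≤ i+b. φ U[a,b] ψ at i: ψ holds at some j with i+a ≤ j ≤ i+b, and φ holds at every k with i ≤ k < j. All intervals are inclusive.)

Holds

Check (!p3 U[<=2] (p3 | p2)) at each j in [3,4]:
  j=3: holds
  j=4: holds
Found at j=3 → formula holds.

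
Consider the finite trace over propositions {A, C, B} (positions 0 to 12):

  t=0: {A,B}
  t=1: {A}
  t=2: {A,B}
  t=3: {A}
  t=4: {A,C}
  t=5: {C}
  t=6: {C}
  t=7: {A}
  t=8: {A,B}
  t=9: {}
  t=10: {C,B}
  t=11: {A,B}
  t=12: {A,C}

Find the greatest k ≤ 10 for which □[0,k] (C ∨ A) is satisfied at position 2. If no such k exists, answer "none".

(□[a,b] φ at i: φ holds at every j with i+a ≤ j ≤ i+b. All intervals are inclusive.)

6

(C ∨ A) must hold from j=2 onward; find where it first fails.
  j=2: holds
  j=3: holds
  j=4: holds
  j=5: holds
  j=6: holds
  j=7: holds
  j=8: holds
  j=9: fails
Holds on [2,8], so largest k = 6.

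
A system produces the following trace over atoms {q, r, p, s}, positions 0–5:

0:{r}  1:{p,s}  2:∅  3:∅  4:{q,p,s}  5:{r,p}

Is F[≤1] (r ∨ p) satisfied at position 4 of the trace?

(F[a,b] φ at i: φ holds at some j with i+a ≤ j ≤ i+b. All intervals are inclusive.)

True

Check (r ∨ p) at each j in [4,5]:
  j=4: true
  j=5: true
Found at j=4 → formula holds.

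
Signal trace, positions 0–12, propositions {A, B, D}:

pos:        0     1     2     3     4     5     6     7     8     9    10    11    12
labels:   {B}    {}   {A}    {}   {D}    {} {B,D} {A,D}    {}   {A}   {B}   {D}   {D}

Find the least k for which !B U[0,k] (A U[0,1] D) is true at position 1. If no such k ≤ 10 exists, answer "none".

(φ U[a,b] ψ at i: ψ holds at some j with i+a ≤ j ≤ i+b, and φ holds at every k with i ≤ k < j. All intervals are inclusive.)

Need earliest j ≥ 1 with (A U[0,1] D), and !B at every k in [1,j-1].
  j=1: rhs fails.
  j=2: rhs fails.
  j=3: rhs fails.
  j=4: rhs holds; lhs holds on [1,3]. k = 3.

3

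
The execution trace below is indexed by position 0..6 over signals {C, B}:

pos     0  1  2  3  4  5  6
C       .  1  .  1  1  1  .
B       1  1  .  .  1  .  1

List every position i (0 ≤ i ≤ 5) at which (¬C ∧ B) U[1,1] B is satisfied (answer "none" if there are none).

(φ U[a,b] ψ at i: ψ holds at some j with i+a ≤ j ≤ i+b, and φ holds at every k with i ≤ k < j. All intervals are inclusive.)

Evaluate at each i in [0,5]:
  i=0: ✓ (rhs at j=1; lhs holds on [0,0])
  i=1: ✗ (no rhs in [2,2])
  i=2: ✗ (no rhs in [3,3])
  i=3: ✗ (lhs fails at k=3 before rhs at j=4)
  i=4: ✗ (no rhs in [5,5])
  i=5: ✗ (lhs fails at k=5 before rhs at j=6)

0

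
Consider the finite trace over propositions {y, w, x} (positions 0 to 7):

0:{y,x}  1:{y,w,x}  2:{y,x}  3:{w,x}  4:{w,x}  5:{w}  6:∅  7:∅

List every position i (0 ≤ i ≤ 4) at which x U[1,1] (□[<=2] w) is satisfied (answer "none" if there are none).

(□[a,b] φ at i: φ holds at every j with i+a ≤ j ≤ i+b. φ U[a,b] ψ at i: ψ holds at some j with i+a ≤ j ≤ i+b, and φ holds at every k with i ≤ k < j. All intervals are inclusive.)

2

Evaluate at each i in [0,4]:
  i=0: ✗ (no rhs in [1,1])
  i=1: ✗ (no rhs in [2,2])
  i=2: ✓ (rhs at j=3; lhs holds on [2,2])
  i=3: ✗ (no rhs in [4,4])
  i=4: ✗ (no rhs in [5,5])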